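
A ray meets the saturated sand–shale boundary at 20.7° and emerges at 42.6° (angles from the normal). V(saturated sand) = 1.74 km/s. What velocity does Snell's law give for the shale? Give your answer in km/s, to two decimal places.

3.33 km/s

sin 20.7° = 0.3535; sin 42.6° = 0.6769.
V₂ = V₁·(sin θ₂/sin θ₁) = 1.74·(0.6769/0.3535) = 3.33 km/s.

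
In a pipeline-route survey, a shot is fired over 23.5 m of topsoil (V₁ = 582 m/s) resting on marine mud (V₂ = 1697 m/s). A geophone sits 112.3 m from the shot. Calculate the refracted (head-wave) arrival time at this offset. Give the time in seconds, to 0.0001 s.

t = x/V₂ + 2h·√(V₂²−V₁²)/(V₁V₂).
√(V₂²−V₁²) = √(1697²−582²) = 1594.1 m/s; delay term = 2·23.5·1594.1/(582·1697) = 0.07586 s.
t = 112.3/1697 + 0.07586 = 0.14203 s.

0.1420 s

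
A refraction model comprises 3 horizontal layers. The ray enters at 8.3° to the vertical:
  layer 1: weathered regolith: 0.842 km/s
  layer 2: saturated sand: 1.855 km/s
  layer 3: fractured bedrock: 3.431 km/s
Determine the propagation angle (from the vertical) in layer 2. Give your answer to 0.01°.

18.54°

Snell's law across each interface conserves sin θ / V, so sin θ_2 = V_2·sin θ₁/V₁.
sin θ_2 = 1.855 × sin 8.3° / 0.842 = 0.3180.
θ_2 = arcsin 0.3180 = 18.54°.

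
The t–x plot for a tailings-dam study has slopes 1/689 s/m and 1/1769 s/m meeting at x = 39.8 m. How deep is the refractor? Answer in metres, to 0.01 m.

x_cross = 2h·√((V₂+V₁)/(V₂−V₁)) → h = x_cross / (2·√((V₂+V₁)/(V₂−V₁))).
√((V₂+V₁)/(V₂−V₁)) = √((1769+689)/(1769−689)) = 1.5086.
h = 39.8 / (2·1.5086) = 13.19 m.

13.19 m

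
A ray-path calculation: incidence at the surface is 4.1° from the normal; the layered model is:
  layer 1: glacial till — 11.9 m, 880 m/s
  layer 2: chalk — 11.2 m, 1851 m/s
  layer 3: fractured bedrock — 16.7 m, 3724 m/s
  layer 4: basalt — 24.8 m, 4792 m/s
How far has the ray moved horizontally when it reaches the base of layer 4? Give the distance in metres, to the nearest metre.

Apply Snell's law at each interface; in layer i the horizontal offset is hᵢ·tan θᵢ.
Layer 1: θ = 4.10°; offset = 11.9·tan 4.10° = 0.853 m.
Layer 2: sin θ = 1851·sin 4.1°/880 = 0.1504, θ = 8.65°; offset = 11.2·tan 8.65° = 1.704 m.
Layer 3: sin θ = 3724·sin 4.1°/880 = 0.3026, θ = 17.61°; offset = 16.7·tan 17.61° = 5.301 m.
Layer 4: sin θ = 4792·sin 4.1°/880 = 0.3893, θ = 22.91°; offset = 24.8·tan 22.91° = 10.483 m.
Summing the layer offsets gives 18.341 m.

18 m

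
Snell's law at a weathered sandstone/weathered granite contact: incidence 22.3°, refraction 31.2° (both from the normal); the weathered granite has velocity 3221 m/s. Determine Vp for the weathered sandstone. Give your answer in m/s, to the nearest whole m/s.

sin 22.3° = 0.3795; sin 31.2° = 0.5180.
V₁ = V₂·(sin θ₁/sin θ₂) = 3221·(0.3795/0.5180) = 2359.39 m/s.

2359 m/s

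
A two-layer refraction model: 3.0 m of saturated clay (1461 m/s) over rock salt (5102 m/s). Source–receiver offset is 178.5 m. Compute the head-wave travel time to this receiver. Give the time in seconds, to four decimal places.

θ_c = arcsin(V₁/V₂) = arcsin(1461/5102) = 16.64°, cos θ_c = 0.9581.
Intercept time tᵢ = 2h cos θ_c / V₁ = 2·3.0·0.9581/1461 = 0.00393 s.
t = x/V₂ + tᵢ = 178.5/5102 + 0.00393 = 0.03892 s.

0.0389 s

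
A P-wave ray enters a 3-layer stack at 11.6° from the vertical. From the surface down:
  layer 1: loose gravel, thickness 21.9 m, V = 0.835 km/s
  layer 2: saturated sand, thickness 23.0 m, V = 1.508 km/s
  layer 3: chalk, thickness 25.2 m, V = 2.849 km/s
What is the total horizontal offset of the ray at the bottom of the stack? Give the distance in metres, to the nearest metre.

p = sin θ₁/V₁ = sin 11.6°/0.835 = 2.4081e-01 s/km is conserved through the stack.
Layer 1: θ = 11.60°; offset = 21.9·tan 11.60° = 4.495 m.
Layer 2: sin θ = p·1.508 = 0.3631 → θ = 21.29°; offset = 23.0·tan 21.29° = 8.964 m.
Layer 3: sin θ = p·2.849 = 0.6861 → θ = 43.32°; offset = 25.2·tan 43.32° = 23.764 m.
Σ offsets = 37.224 m.

37 m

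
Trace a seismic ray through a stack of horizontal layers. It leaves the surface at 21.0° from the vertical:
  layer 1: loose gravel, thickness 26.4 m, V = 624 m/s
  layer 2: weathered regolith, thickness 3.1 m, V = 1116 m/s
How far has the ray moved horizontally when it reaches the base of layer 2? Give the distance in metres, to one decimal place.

12.7 m

Apply Snell's law at each interface; in layer i the horizontal offset is hᵢ·tan θᵢ.
Layer 1: θ = 21.00°; offset = 26.4·tan 21.00° = 10.134 m.
Layer 2: sin θ = 1116·sin 21.0°/624 = 0.6409, θ = 39.86°; offset = 3.1·tan 39.86° = 2.588 m.
Summing the layer offsets gives 12.722 m.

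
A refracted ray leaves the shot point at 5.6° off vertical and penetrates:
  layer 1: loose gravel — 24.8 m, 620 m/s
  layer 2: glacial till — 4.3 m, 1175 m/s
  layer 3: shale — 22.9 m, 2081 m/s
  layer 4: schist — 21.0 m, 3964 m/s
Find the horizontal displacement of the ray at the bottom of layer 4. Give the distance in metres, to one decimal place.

Ray parameter p = sin 5.6° / 620 m/s = 1.5739e-04 s/m.
Layer 1: θ = 5.60°; offset = 24.8·tan 5.60° = 2.432 m.
Layer 2: sin θ = p·1175 = 0.1849 → θ = 10.66°; offset = 4.3·tan 10.66° = 0.809 m.
Layer 3: sin θ = p·2081 = 0.3275 → θ = 19.12°; offset = 22.9·tan 19.12° = 7.938 m.
Layer 4: sin θ = p·3964 = 0.6239 → θ = 38.60°; offset = 21.0·tan 38.60° = 16.765 m.
Total horizontal offset = 27.944 m.

27.9 m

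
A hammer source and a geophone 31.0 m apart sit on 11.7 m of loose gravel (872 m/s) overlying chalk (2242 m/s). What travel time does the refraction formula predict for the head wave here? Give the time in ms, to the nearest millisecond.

39 ms

θ_c = arcsin(V₁/V₂) = arcsin(872/2242) = 22.89°, cos θ_c = 0.9213.
Intercept time tᵢ = 2h cos θ_c / V₁ = 2·11.7·0.9213/872 = 0.02472 s.
t = x/V₂ + tᵢ = 31.0/2242 + 0.02472 = 0.03855 s.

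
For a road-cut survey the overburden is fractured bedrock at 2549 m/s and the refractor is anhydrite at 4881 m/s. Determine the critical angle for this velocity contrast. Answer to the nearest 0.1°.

31.5°

At critical incidence the refracted ray runs along the interface (θ₂ = 90°), so sin θ_c = V₁/V₂.
θ_c = arcsin(2549/4881) = arcsin 0.5222 = 31.48°.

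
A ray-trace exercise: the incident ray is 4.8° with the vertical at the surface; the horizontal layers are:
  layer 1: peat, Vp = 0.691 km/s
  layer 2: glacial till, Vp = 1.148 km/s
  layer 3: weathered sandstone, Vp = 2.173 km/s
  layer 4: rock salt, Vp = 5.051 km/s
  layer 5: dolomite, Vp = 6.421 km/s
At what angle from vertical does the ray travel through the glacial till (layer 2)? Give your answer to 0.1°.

8.0°

Snell's law across each interface conserves sin θ / V, so sin θ_2 = V_2·sin θ₁/V₁.
sin θ_2 = 1.148 × sin 4.8° / 0.691 = 0.1390.
θ_2 = 7.99° from the vertical.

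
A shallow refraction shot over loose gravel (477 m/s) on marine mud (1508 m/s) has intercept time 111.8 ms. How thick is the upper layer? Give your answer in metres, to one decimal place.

θ_c = arcsin(477/1508) = 18.44°; cos θ_c = 0.9487.
tᵢ = 2h cos θ_c/V₁ ⇒ h = tᵢ·V₁/(2 cos θ_c) = 0.1118·477/(2·0.9487) = 28.11 m.

28.1 m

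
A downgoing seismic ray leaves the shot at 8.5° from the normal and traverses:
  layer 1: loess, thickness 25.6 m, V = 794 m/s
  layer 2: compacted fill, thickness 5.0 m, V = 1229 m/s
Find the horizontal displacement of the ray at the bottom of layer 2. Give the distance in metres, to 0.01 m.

p = sin θ₁/V₁ = sin 8.5°/794 = 1.8616e-04 s/m is conserved through the stack.
Layer 1: θ = 8.50°; offset = 25.6·tan 8.50° = 3.8259 m.
Layer 2: sin θ = p·1229 = 0.2288 → θ = 13.23°; offset = 5.0·tan 13.23° = 1.1751 m.
Summing the layer offsets gives 5.0011 m.

5.00 m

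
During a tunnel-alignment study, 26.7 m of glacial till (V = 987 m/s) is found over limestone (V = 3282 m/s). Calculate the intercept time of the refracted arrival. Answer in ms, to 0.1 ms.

θ_c = arcsin(V₁/V₂) = arcsin(987/3282) = 17.50°; cos θ_c = 0.9537.
tᵢ = 2h·cos θ_c / V₁ = 2·26.7·0.9537 / 987 = 0.05160 s.

51.6 ms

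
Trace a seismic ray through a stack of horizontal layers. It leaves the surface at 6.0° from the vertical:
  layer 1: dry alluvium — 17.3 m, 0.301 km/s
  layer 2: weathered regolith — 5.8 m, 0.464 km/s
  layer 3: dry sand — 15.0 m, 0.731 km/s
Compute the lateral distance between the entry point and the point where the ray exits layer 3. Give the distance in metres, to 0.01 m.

6.70 m

Ray parameter p = sin 6.0° / 0.301 km/s = 3.4727e-01 s/km.
Layer 1: θ = 6.00°; offset = 17.3·tan 6.00° = 1.8183 m.
Layer 2: sin θ = p·0.464 = 0.1611 → θ = 9.27°; offset = 5.8·tan 9.27° = 0.9469 m.
Layer 3: sin θ = p·0.731 = 0.2539 → θ = 14.71°; offset = 15.0·tan 14.71° = 3.9368 m.
Σ offsets = 6.7020 m.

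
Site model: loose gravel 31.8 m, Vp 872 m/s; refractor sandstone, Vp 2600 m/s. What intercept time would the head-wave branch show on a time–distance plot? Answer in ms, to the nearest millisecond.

69 ms

θ_c = arcsin(V₁/V₂) = arcsin(872/2600) = 19.60°; cos θ_c = 0.9421.
tᵢ = 2h·cos θ_c / V₁ = 2·31.8·0.9421 / 872 = 0.06871 s.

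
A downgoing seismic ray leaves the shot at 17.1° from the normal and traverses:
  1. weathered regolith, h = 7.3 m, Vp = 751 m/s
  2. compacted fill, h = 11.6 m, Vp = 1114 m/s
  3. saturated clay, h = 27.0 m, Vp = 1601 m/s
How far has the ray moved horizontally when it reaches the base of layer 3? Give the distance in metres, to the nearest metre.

Apply Snell's law at each interface; in layer i the horizontal offset is hᵢ·tan θᵢ.
Layer 1: θ = 17.10°; offset = 7.3·tan 17.10° = 2.246 m.
Layer 2: sin θ = 1114·sin 17.1°/751 = 0.4362, θ = 25.86°; offset = 11.6·tan 25.86° = 5.623 m.
Layer 3: sin θ = 1601·sin 17.1°/751 = 0.6268, θ = 38.82°; offset = 27.0·tan 38.82° = 21.722 m.
Total horizontal offset = 29.590 m.

30 m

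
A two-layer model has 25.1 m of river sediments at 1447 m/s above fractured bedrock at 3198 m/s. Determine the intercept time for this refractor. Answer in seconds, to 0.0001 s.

0.0309 s

tᵢ = 2h·√(V₂²−V₁²)/(V₁V₂).
√(V₂²−V₁²) = √(3198²−1447²) = 2851.9 m/s.
tᵢ = 2·25.1·2851.9/(1447·3198) = 0.03094 s.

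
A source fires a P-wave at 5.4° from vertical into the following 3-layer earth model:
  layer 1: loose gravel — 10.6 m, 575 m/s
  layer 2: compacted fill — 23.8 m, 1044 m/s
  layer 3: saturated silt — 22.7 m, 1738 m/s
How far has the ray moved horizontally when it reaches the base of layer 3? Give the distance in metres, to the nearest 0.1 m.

11.9 m

p = sin θ₁/V₁ = sin 5.4°/575 = 1.6367e-04 s/m is conserved through the stack.
Layer 1: θ = 5.40°; offset = 10.6·tan 5.40° = 1.002 m.
Layer 2: sin θ = p·1044 = 0.1709 → θ = 9.84°; offset = 23.8·tan 9.84° = 4.127 m.
Layer 3: sin θ = p·1738 = 0.2845 → θ = 16.53°; offset = 22.7·tan 16.53° = 6.735 m.
Total horizontal offset = 11.865 m.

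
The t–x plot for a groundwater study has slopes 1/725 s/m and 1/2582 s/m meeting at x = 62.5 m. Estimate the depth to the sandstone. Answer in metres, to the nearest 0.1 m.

23.4 m

x_cross = 2h·√((V₂+V₁)/(V₂−V₁)) → h = x_cross / (2·√((V₂+V₁)/(V₂−V₁))).
√((V₂+V₁)/(V₂−V₁)) = √((2582+725)/(2582−725)) = 1.3345.
h = 62.5 / (2·1.3345) = 23.42 m.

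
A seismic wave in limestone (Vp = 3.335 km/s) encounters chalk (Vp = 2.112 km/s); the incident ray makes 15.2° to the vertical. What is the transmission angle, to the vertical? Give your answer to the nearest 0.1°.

9.6°

Snell's law: sin θ₂ = (V₂/V₁)·sin θ₁ = (2.112/3.335)·sin 15.2° = 0.1660.
θ₂ = arcsin 0.1660 = 9.56° from the normal.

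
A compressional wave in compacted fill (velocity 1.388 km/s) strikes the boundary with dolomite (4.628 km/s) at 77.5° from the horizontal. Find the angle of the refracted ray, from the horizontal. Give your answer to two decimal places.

Angle from the normal: 90° − 77.5° = 12.5°.
sin θ₁/V₁ = sin θ₂/V₂ ⇒ sin θ₂ = 4.628·sin 12.5°/1.388 = 4.628·0.2164/1.388 = 0.7217.
θ₂ = arcsin 0.7217 = 46.19° from the normal.
From the interface: 90° − 46.19° = 43.81°.

43.81°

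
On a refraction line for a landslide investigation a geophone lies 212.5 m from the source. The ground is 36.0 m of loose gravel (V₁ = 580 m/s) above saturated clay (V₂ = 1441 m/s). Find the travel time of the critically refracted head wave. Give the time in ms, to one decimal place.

t = x/V₂ + 2h·√(V₂²−V₁²)/(V₁V₂).
√(V₂²−V₁²) = √(1441²−580²) = 1319.1 m/s; delay term = 2·36.0·1319.1/(580·1441) = 0.11364 s.
t = 212.5/1441 + 0.11364 = 0.26111 s.

261.1 ms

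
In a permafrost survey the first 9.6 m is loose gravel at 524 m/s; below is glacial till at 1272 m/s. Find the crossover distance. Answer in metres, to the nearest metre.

30 m

x_cross = 2h·√((V₂+V₁)/(V₂−V₁)).
(V₂+V₁)/(V₂−V₁) = (1272+524)/(1272−524) = 2.4011; √ = 1.5495.
x_cross = 2·9.6·1.5495 = 29.75 m.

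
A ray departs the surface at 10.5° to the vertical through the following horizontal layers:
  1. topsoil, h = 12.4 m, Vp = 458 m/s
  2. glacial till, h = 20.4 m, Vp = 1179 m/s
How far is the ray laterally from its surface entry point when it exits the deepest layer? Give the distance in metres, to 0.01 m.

Ray parameter p = sin 10.5° / 458 m/s = 3.9789e-04 s/m.
Layer 1: θ = 10.50°; offset = 12.4·tan 10.50° = 2.2982 m.
Layer 2: sin θ = p·1179 = 0.4691 → θ = 27.98°; offset = 20.4·tan 27.98° = 10.8364 m.
Σ offsets = 13.1346 m.

13.13 m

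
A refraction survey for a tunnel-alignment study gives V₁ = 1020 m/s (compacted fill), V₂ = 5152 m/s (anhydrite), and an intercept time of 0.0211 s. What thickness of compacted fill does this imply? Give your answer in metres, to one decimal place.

h = tᵢ·V₁·V₂ / (2·√(V₂²−V₁²)).
√(V₂²−V₁²) = √(5152² − 1020²) = 5050.0 m/s.
h = 0.0211 s × 1020 × 5152 / (2 × 5050.0) = 10.98 m.

11.0 m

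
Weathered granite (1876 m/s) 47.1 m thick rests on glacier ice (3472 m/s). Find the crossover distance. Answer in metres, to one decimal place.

172.4 m

θ_c = arcsin(1876/3472) = 32.71°, so cos θ_c = 0.8415 and tᵢ = 2h cos θ_c/V₁ = 0.0423 s.
At crossover x/V₁ = x/V₂ + tᵢ ⇒ x = tᵢ/(1/V₁ − 1/V₂) = 0.04225/(5.3305e-04 − 2.8802e-04) = 172.44 m.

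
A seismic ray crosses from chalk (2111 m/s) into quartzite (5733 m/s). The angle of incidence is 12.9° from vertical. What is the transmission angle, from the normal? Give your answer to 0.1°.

Snell's law: sin θ₂ = (V₂/V₁)·sin θ₁ = (5733/2111)·sin 12.9° = 0.6063.
θ₂ = arcsin 0.6063 = 37.32° from the normal.

37.3°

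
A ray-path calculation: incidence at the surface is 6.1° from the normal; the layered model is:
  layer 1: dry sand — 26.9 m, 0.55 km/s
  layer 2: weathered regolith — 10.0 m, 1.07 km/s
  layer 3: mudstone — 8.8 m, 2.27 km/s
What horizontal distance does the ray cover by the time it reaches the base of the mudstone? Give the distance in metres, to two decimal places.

Ray parameter p = sin 6.1° / 0.55 km/s = 1.9321e-01 s/km.
Layer 1: θ = 6.10°; offset = 26.9·tan 6.10° = 2.8748 m.
Layer 2: sin θ = p·1.07 = 0.2067 → θ = 11.93°; offset = 10.0·tan 11.93° = 2.1130 m.
Layer 3: sin θ = p·2.27 = 0.4386 → θ = 26.01°; offset = 8.8·tan 26.01° = 4.2946 m.
Summing the layer offsets gives 9.2823 m.

9.28 m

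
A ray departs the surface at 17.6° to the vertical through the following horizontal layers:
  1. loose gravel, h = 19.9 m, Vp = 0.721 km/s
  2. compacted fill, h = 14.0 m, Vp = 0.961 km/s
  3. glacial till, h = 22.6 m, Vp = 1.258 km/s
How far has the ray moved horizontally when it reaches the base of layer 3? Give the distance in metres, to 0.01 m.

26.51 m

Apply Snell's law at each interface; in layer i the horizontal offset is hᵢ·tan θᵢ.
Layer 1: θ = 17.60°; offset = 19.9·tan 17.60° = 6.3127 m.
Layer 2: sin θ = 0.961·sin 17.6°/0.721 = 0.4030, θ = 23.77°; offset = 14.0·tan 23.77° = 6.1651 m.
Layer 3: sin θ = 1.258·sin 17.6°/0.721 = 0.5276, θ = 31.84°; offset = 22.6·tan 31.84° = 14.0354 m.
Σ offsets = 26.5132 m.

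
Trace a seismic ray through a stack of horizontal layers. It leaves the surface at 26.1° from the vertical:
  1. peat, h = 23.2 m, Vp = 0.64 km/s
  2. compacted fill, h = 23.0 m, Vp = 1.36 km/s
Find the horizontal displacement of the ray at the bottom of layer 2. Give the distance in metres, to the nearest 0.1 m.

71.9 m

Apply Snell's law at each interface; in layer i the horizontal offset is hᵢ·tan θᵢ.
Layer 1: θ = 26.10°; offset = 23.2·tan 26.10° = 11.366 m.
Layer 2: sin θ = 1.36·sin 26.1°/0.64 = 0.9349, θ = 69.21°; offset = 23.0·tan 69.21° = 60.571 m.
Total horizontal offset = 71.937 m.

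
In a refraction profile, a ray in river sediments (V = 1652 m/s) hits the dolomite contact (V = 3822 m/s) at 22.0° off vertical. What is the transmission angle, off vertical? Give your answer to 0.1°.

60.1°

sin θ₁/V₁ = sin θ₂/V₂ ⇒ sin θ₂ = 3822·sin 22.0°/1652 = 3822·0.3746/1652 = 0.8667.
θ₂ = sin⁻¹(0.8667) = 60.07° (from vertical).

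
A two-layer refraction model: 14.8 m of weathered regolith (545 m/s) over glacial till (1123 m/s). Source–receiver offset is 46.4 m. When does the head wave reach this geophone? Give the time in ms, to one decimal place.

θ_c = arcsin(V₁/V₂) = arcsin(545/1123) = 29.03°, cos θ_c = 0.8743.
Intercept time tᵢ = 2h cos θ_c / V₁ = 2·14.8·0.8743/545 = 0.04749 s.
t = x/V₂ + tᵢ = 46.4/1123 + 0.04749 = 0.08881 s.

88.8 ms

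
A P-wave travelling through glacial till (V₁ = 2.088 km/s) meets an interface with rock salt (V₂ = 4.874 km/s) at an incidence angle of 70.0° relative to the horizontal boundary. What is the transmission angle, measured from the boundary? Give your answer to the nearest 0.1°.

Angle from the normal: 90° − 70.0° = 20.0°.
Snell's law: sin θ₂ = (V₂/V₁)·sin θ₁ = (4.874/2.088)·sin 20.0° = 0.7984.
θ₂ = sin⁻¹(0.7984) = 52.98° (from vertical).
From the interface: 90° − 52.98° = 37.02°.

37.0°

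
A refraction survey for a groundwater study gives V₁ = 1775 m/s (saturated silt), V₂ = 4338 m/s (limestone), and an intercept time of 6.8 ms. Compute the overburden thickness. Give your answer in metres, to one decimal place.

θ_c = arcsin(1775/4338) = 24.15°; cos θ_c = 0.9125.
tᵢ = 2h cos θ_c/V₁ ⇒ h = tᵢ·V₁/(2 cos θ_c) = 0.0068·1775/(2·0.9125) = 6.61 m.

6.6 m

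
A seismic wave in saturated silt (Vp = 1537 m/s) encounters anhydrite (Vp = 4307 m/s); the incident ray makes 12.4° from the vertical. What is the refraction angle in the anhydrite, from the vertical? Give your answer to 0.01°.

Snell's law: sin θ₂ = (V₂/V₁)·sin θ₁ = (4307/1537)·sin 12.4° = 0.6017.
θ₂ = sin⁻¹(0.6017) = 36.99° (from vertical).

36.99°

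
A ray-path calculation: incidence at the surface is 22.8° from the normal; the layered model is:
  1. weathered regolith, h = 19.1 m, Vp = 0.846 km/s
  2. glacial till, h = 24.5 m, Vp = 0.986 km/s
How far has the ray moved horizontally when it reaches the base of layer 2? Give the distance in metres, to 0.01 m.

20.43 m

p = sin θ₁/V₁ = sin 22.8°/0.846 = 4.5806e-01 s/km is conserved through the stack.
Layer 1: θ = 22.80°; offset = 19.1·tan 22.80° = 8.0289 m.
Layer 2: sin θ = p·0.986 = 0.4516 → θ = 26.85°; offset = 24.5·tan 26.85° = 12.4022 m.
Summing the layer offsets gives 20.4311 m.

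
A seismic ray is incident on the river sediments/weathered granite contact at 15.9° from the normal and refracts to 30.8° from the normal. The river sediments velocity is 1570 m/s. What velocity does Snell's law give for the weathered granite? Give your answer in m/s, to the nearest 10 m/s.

Snell's law: sin 15.9°/V₁ = sin 30.8°/V₂.
V₂ = V₁·sin 30.8°/sin 15.9° = 1570 × 1.8690 = 2934.40 m/s.

2930 m/s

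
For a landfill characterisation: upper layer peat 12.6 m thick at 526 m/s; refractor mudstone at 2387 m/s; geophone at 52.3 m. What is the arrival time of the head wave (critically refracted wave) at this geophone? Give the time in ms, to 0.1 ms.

θ_c = arcsin(V₁/V₂) = arcsin(526/2387) = 12.73°, cos θ_c = 0.9754.
Intercept time tᵢ = 2h cos θ_c / V₁ = 2·12.6·0.9754/526 = 0.04673 s.
t = x/V₂ + tᵢ = 52.3/2387 + 0.04673 = 0.06864 s.

68.6 ms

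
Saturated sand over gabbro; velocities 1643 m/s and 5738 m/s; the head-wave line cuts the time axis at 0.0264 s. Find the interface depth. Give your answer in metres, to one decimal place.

22.6 m

h = tᵢ·V₁·V₂ / (2·√(V₂²−V₁²)).
√(V₂²−V₁²) = √(5738² − 1643²) = 5497.7 m/s.
h = 0.0264 s × 1643 × 5738 / (2 × 5497.7) = 22.64 m.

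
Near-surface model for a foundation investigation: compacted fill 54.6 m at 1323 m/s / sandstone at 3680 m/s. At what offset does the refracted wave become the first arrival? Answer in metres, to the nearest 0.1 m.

θ_c = arcsin(1323/3680) = 21.07°, so cos θ_c = 0.9331 and tᵢ = 2h cos θ_c/V₁ = 0.0770 s.
At crossover x/V₁ = x/V₂ + tᵢ ⇒ x = tᵢ/(1/V₁ − 1/V₂) = 0.07702/(7.5586e-04 − 2.7174e-04) = 159.10 m.

159.1 m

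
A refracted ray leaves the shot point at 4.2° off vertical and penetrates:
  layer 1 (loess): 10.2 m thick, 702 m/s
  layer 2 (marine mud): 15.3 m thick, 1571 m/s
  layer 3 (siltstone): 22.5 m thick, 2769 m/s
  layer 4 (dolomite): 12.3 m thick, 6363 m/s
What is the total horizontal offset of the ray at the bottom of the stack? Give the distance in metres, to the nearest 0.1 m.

21.0 m

Apply Snell's law at each interface; in layer i the horizontal offset is hᵢ·tan θᵢ.
Layer 1: θ = 4.20°; offset = 10.2·tan 4.20° = 0.749 m.
Layer 2: sin θ = 1571·sin 4.2°/702 = 0.1639, θ = 9.43°; offset = 15.3·tan 9.43° = 2.542 m.
Layer 3: sin θ = 2769·sin 4.2°/702 = 0.2889, θ = 16.79°; offset = 22.5·tan 16.79° = 6.789 m.
Layer 4: sin θ = 6363·sin 4.2°/702 = 0.6638, θ = 41.59°; offset = 12.3·tan 41.59° = 10.918 m.
Total horizontal offset = 20.998 m.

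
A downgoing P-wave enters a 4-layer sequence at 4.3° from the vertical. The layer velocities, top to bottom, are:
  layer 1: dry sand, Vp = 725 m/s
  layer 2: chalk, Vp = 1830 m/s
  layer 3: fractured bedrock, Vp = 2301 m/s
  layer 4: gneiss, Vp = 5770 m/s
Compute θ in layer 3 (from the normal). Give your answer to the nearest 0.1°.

Snell's law across each interface conserves sin θ / V, so sin θ_3 = V_3·sin θ₁/V₁.
sin θ_3 = 2301 × sin 4.3° / 725 = 0.2380.
θ_3 = arcsin 0.2380 = 13.77°.

13.8°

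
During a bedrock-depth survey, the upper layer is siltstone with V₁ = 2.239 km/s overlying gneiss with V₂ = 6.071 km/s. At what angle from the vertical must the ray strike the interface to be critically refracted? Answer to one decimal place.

21.6°

Critical incidence: sin θ_c = V₁/V₂ = 2.239/6.071 = 0.3688.
θ_c = arcsin 0.3688 = 21.64°.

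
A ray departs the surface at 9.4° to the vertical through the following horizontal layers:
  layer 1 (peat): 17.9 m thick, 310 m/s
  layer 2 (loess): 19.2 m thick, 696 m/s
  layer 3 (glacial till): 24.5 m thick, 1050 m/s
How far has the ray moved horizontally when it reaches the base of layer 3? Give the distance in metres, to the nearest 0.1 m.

26.8 m

Ray parameter p = sin 9.4° / 310 m/s = 5.2686e-04 s/m.
Layer 1: θ = 9.40°; offset = 17.9·tan 9.40° = 2.963 m.
Layer 2: sin θ = p·696 = 0.3667 → θ = 21.51°; offset = 19.2·tan 21.51° = 7.568 m.
Layer 3: sin θ = p·1050 = 0.5532 → θ = 33.59°; offset = 24.5·tan 33.59° = 16.270 m.
Σ offsets = 26.801 m.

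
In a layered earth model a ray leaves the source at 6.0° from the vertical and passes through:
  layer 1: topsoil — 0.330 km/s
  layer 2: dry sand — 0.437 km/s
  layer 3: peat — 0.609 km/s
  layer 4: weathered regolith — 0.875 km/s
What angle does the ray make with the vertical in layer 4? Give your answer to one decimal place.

Snell's law across each interface conserves sin θ / V, so sin θ_4 = V_4·sin θ₁/V₁.
sin θ_4 = 0.875 × sin 6.0° / 0.330 = 0.2772.
θ_4 = arcsin 0.2772 = 16.09°.

16.1°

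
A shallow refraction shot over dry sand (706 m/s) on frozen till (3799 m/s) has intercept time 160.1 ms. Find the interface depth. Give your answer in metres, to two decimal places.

h = tᵢ·V₁·V₂ / (2·√(V₂²−V₁²)).
√(V₂²−V₁²) = √(3799² − 706²) = 3732.8 m/s.
h = 0.1601 s × 706 × 3799 / (2 × 3732.8) = 57.52 m.

57.52 m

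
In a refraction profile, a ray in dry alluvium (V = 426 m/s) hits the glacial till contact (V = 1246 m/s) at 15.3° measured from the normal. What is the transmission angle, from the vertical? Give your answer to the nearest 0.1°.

Snell's law: sin θ₂ = (V₂/V₁)·sin θ₁ = (1246/426)·sin 15.3° = 0.7718.
θ₂ = arcsin 0.7718 = 50.52° from the normal.

50.5°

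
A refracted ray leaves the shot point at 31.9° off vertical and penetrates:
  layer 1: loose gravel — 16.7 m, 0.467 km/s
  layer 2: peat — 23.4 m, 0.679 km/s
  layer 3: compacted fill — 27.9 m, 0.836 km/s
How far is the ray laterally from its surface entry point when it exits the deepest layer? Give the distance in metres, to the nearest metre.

Apply Snell's law at each interface; in layer i the horizontal offset is hᵢ·tan θᵢ.
Layer 1: θ = 31.90°; offset = 16.7·tan 31.90° = 10.395 m.
Layer 2: sin θ = 0.679·sin 31.9°/0.467 = 0.7683, θ = 50.20°; offset = 23.4·tan 50.20° = 28.090 m.
Layer 3: sin θ = 0.836·sin 31.9°/0.467 = 0.9460, θ = 71.08°; offset = 27.9·tan 71.08° = 81.406 m.
Summing the layer offsets gives 119.890 m.

120 m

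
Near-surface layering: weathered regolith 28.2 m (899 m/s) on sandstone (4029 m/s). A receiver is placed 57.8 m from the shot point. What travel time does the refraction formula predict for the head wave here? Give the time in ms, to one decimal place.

75.5 ms

θ_c = arcsin(V₁/V₂) = arcsin(899/4029) = 12.89°, cos θ_c = 0.9748.
Intercept time tᵢ = 2h cos θ_c / V₁ = 2·28.2·0.9748/899 = 0.06115 s.
t = x/V₂ + tᵢ = 57.8/4029 + 0.06115 = 0.07550 s.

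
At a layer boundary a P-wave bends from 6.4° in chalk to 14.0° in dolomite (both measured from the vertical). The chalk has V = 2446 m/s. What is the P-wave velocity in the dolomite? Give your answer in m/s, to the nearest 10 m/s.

5310 m/s

sin 6.4° = 0.1115; sin 14.0° = 0.2419.
V₂ = V₁·(sin θ₂/sin θ₁) = 2446·(0.2419/0.1115) = 5308.57 m/s.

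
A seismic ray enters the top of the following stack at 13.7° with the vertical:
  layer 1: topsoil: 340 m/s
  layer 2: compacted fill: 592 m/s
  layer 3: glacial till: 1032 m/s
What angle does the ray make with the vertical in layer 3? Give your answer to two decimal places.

Ray parameter p = sin 13.7° / 340 = 6.9658e-04 s/m.
sin θ_3 = p·V_3 = 6.9658e-04 × 1032 = 0.7189.
θ_3 = arcsin 0.7189 = 45.96°.

45.96°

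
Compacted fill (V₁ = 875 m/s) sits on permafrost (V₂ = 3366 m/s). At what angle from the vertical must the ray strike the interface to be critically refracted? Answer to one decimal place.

At critical incidence the refracted ray runs along the interface (θ₂ = 90°), so sin θ_c = V₁/V₂.
θ_c = arcsin(875/3366) = arcsin 0.2600 = 15.07°.

15.1°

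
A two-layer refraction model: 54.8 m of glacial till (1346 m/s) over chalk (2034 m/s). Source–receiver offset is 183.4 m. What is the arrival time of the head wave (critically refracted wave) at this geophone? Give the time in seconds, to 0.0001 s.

t = x/V₂ + 2h·√(V₂²−V₁²)/(V₁V₂).
√(V₂²−V₁²) = √(2034²−1346²) = 1524.9 m/s; delay term = 2·54.8·1524.9/(1346·2034) = 0.06105 s.
t = 183.4/2034 + 0.06105 = 0.15121 s.

0.1512 s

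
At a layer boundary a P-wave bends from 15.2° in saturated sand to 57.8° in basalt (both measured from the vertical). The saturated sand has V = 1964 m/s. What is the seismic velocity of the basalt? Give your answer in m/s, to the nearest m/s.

6339 m/s

sin 15.2° = 0.2622; sin 57.8° = 0.8462.
V₂ = V₁·(sin θ₂/sin θ₁) = 1964·(0.8462/0.2622) = 6338.64 m/s.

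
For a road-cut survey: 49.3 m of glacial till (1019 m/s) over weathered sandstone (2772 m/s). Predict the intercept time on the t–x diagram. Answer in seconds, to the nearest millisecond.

θ_c = arcsin(V₁/V₂) = arcsin(1019/2772) = 21.57°; cos θ_c = 0.9300.
tᵢ = 2h·cos θ_c / V₁ = 2·49.3·0.9300 / 1019 = 0.08999 s.

0.090 s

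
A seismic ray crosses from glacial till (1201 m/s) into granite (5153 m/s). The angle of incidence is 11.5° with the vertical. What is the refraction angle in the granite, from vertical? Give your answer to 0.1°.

sin θ₁/V₁ = sin θ₂/V₂ ⇒ sin θ₂ = 5153·sin 11.5°/1201 = 5153·0.1994/1201 = 0.8554.
θ₂ = sin⁻¹(0.8554) = 58.80° (from vertical).

58.8°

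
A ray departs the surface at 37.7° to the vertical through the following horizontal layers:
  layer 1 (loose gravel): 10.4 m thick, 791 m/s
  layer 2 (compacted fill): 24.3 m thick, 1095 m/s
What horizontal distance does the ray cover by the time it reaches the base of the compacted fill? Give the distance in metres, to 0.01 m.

46.68 m

p = sin θ₁/V₁ = sin 37.7°/791 = 7.7311e-04 s/m is conserved through the stack.
Layer 1: θ = 37.70°; offset = 10.4·tan 37.70° = 8.0380 m.
Layer 2: sin θ = p·1095 = 0.8466 → θ = 57.84°; offset = 24.3·tan 57.84° = 38.6454 m.
Total horizontal offset = 46.6834 m.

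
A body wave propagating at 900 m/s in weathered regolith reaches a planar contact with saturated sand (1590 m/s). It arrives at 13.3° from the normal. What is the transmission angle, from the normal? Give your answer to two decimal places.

Snell's law: sin θ₂ = (V₂/V₁)·sin θ₁ = (1590/900)·sin 13.3° = 0.4064.
θ₂ = arcsin 0.4064 = 23.98° from the normal.

23.98°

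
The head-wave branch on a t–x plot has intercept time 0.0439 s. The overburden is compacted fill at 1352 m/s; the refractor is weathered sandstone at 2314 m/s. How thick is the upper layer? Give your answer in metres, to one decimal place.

h = tᵢ·V₁·V₂ / (2·√(V₂²−V₁²)).
√(V₂²−V₁²) = √(2314² − 1352²) = 1877.9 m/s.
h = 0.0439 s × 1352 × 2314 / (2 × 1877.9) = 36.57 m.

36.6 m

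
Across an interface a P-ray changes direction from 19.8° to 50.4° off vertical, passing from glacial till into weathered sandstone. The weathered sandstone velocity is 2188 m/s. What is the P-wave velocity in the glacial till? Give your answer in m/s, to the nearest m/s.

962 m/s

sin 19.8° = 0.3387; sin 50.4° = 0.7705.
V₁ = V₂·(sin θ₁/sin θ₂) = 2188·(0.3387/0.7705) = 961.90 m/s.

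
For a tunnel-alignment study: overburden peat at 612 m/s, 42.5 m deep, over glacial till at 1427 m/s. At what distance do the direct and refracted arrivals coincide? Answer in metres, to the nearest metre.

x_cross = 2h·√((V₂+V₁)/(V₂−V₁)).
(V₂+V₁)/(V₂−V₁) = (1427+612)/(1427−612) = 2.5018; √ = 1.5817.
x_cross = 2·42.5·1.5817 = 134.45 m.

134 m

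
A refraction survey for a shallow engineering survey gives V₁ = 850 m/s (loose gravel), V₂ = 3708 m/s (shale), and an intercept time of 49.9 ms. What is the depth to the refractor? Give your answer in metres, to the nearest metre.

22 m

h = tᵢ·V₁·V₂ / (2·√(V₂²−V₁²)).
√(V₂²−V₁²) = √(3708² − 850²) = 3609.3 m/s.
h = 0.0499 s × 850 × 3708 / (2 × 3609.3) = 21.79 m.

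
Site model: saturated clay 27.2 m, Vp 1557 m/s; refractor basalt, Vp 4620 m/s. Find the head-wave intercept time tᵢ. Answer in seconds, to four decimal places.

θ_c = arcsin(V₁/V₂) = arcsin(1557/4620) = 19.69°; cos θ_c = 0.9415.
tᵢ = 2h·cos θ_c / V₁ = 2·27.2·0.9415 / 1557 = 0.03290 s.

0.0329 s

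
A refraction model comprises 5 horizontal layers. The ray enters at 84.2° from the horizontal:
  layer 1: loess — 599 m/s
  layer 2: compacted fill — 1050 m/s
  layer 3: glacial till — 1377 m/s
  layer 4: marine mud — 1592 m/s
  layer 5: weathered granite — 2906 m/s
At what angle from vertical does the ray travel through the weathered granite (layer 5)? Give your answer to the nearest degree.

29°

From the normal: θ₁ = 90° − 84.2° = 5.8°.
Ray parameter p = sin 5.8° / 599 = 1.6871e-04 s/m.
sin θ_5 = p·V_5 = 1.6871e-04 × 2906 = 0.4903.
θ_5 = 29.36° from the vertical.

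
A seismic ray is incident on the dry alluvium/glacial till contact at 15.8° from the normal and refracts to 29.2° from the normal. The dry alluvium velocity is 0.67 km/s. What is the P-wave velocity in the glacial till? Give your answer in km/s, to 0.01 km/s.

1.20 km/s

Snell's law: sin 15.8°/V₁ = sin 29.2°/V₂.
V₂ = V₁·sin 29.2°/sin 15.8° = 0.67 × 1.7918 = 1.20 km/s.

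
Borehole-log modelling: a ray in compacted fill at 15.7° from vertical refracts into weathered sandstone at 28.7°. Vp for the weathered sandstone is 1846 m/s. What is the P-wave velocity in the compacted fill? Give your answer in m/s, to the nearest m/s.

1040 m/s

Snell's law: sin 15.7°/V₁ = sin 28.7°/V₂.
V₁ = V₂·sin 15.7°/sin 28.7° = 1846 × 0.5635 = 1040.20 m/s.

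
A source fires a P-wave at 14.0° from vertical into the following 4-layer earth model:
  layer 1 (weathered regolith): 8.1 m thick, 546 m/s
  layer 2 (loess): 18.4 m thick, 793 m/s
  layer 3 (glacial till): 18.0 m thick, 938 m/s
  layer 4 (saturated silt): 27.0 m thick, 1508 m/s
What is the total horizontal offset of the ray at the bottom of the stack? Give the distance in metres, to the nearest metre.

Apply Snell's law at each interface; in layer i the horizontal offset is hᵢ·tan θᵢ.
Layer 1: θ = 14.00°; offset = 8.1·tan 14.00° = 2.020 m.
Layer 2: sin θ = 793·sin 14.0°/546 = 0.3514, θ = 20.57°; offset = 18.4·tan 20.57° = 6.905 m.
Layer 3: sin θ = 938·sin 14.0°/546 = 0.4156, θ = 24.56°; offset = 18.0·tan 24.56° = 8.225 m.
Layer 4: sin θ = 1508·sin 14.0°/546 = 0.6682, θ = 41.93°; offset = 27.0·tan 41.93° = 24.248 m.
Summing the layer offsets gives 41.397 m.

41 m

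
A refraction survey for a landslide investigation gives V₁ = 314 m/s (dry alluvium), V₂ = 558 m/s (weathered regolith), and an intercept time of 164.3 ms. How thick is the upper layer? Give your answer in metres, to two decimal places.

h = tᵢ·V₁·V₂ / (2·√(V₂²−V₁²)).
√(V₂²−V₁²) = √(558² − 314²) = 461.3 m/s.
h = 0.1643 s × 314 × 558 / (2 × 461.3) = 31.20 m.

31.20 m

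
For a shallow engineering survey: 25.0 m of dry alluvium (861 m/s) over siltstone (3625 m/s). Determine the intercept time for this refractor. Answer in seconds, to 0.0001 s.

0.0564 s

θ_c = arcsin(V₁/V₂) = arcsin(861/3625) = 13.74°; cos θ_c = 0.9714.
tᵢ = 2h·cos θ_c / V₁ = 2·25.0·0.9714 / 861 = 0.05641 s.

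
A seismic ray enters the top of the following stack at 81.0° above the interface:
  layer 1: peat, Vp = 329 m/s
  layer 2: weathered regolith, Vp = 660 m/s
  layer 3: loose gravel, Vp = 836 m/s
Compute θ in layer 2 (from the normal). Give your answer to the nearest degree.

From the normal: θ₁ = 90° − 81.0° = 9.0°.
Ray parameter p = sin 9.0° / 329 = 4.7548e-04 s/m.
sin θ_2 = p·V_2 = 4.7548e-04 × 660 = 0.3138.
θ_2 = 18.29° from the vertical.

18°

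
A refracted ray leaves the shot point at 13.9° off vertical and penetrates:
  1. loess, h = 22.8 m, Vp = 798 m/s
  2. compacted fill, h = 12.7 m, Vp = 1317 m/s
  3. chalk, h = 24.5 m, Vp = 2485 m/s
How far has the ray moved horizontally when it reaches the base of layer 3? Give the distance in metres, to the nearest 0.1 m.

38.7 m

Apply Snell's law at each interface; in layer i the horizontal offset is hᵢ·tan θᵢ.
Layer 1: θ = 13.90°; offset = 22.8·tan 13.90° = 5.642 m.
Layer 2: sin θ = 1317·sin 13.9°/798 = 0.3965, θ = 23.36°; offset = 12.7·tan 23.36° = 5.485 m.
Layer 3: sin θ = 2485·sin 13.9°/798 = 0.7481, θ = 48.42°; offset = 24.5·tan 48.42° = 27.619 m.
Total horizontal offset = 38.746 m.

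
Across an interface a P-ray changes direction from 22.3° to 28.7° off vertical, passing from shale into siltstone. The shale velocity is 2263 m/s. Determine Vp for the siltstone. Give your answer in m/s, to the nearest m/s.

2864 m/s

Snell's law: sin 22.3°/V₁ = sin 28.7°/V₂.
V₂ = V₁·sin 28.7°/sin 22.3° = 2263 × 1.2656 = 2863.96 m/s.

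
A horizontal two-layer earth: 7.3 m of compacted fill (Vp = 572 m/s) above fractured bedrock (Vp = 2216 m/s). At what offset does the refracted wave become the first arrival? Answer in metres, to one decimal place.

19.0 m

x_cross = 2h·√((V₂+V₁)/(V₂−V₁)).
(V₂+V₁)/(V₂−V₁) = (2216+572)/(2216−572) = 1.6959; √ = 1.3023.
x_cross = 2·7.3·1.3023 = 19.01 m.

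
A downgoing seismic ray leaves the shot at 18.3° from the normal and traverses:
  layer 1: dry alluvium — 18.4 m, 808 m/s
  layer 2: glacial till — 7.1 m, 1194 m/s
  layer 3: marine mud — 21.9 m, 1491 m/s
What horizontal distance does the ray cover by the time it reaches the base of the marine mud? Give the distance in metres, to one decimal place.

Ray parameter p = sin 18.3° / 808 m/s = 3.8860e-04 s/m.
Layer 1: θ = 18.30°; offset = 18.4·tan 18.30° = 6.085 m.
Layer 2: sin θ = p·1194 = 0.4640 → θ = 27.65°; offset = 7.1·tan 27.65° = 3.719 m.
Layer 3: sin θ = p·1491 = 0.5794 → θ = 35.41°; offset = 21.9·tan 35.41° = 15.569 m.
Σ offsets = 25.373 m.

25.4 m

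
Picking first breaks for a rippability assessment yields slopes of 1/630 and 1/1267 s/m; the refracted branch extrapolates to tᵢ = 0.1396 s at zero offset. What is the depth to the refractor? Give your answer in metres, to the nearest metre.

51 m

θ_c = arcsin(630/1267) = 29.82°; cos θ_c = 0.8676.
tᵢ = 2h cos θ_c/V₁ ⇒ h = tᵢ·V₁/(2 cos θ_c) = 0.1396·630/(2·0.8676) = 50.68 m.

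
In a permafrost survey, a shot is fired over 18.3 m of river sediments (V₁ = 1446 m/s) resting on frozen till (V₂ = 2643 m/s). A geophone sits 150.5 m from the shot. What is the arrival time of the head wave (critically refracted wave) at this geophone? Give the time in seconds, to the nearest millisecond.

0.078 s

θ_c = arcsin(V₁/V₂) = arcsin(1446/2643) = 33.17°, cos θ_c = 0.8371.
Intercept time tᵢ = 2h cos θ_c / V₁ = 2·18.3·0.8371/1446 = 0.02119 s.
t = x/V₂ + tᵢ = 150.5/2643 + 0.02119 = 0.07813 s.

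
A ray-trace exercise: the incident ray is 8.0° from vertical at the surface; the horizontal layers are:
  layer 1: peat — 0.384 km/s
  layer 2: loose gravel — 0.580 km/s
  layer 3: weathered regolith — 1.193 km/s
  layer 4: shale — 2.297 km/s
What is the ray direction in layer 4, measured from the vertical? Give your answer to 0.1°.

56.4°

Snell's law across each interface conserves sin θ / V, so sin θ_4 = V_4·sin θ₁/V₁.
sin θ_4 = 2.297 × sin 8.0° / 0.384 = 0.8325.
θ_4 = arcsin 0.8325 = 56.36°.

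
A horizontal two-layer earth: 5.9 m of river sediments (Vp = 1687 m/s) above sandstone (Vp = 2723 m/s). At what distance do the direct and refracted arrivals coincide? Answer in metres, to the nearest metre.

x_cross = 2h·√((V₂+V₁)/(V₂−V₁)).
(V₂+V₁)/(V₂−V₁) = (2723+1687)/(2723−1687) = 4.2568; √ = 2.0632.
x_cross = 2·5.9·2.0632 = 24.35 m.

24 m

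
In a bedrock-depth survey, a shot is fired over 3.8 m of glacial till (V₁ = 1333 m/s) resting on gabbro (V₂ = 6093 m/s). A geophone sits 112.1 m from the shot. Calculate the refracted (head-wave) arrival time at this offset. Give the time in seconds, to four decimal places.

t = x/V₂ + 2h·√(V₂²−V₁²)/(V₁V₂).
√(V₂²−V₁²) = √(6093²−1333²) = 5945.4 m/s; delay term = 2·3.8·5945.4/(1333·6093) = 0.00556 s.
t = 112.1/6093 + 0.00556 = 0.02396 s.

0.0240 s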